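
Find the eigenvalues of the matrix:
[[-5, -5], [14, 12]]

Characteristic equation: det(A - λI) = 0
λ² - (trace)λ + (det) = 0
trace = -5 + 12 = 7, det = (-5)(12) - (-5)(14) = 10
λ² - (7)λ + (10) = 0
λ = (7 ± √((7)² - 4·(10))) / 2 = (7 ± √9) / 2
Solving: λ = 2, 5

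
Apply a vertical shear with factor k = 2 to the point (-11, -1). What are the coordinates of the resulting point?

Shear matrix for vertical shear with factor k = 2:
[[1, 0], [2, 1]]
Result: (-11, -1) → (-11, -23)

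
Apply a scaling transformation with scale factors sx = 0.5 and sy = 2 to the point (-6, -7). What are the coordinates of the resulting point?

Scaling matrix:
[[0.50, 0], [0, 2]]
Result: (-6 × 0.5, -7 × 2) = (-3, -14)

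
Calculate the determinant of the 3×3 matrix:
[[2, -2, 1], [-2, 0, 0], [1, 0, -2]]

Expansion along first row:
det = 2·det([[0,0],[0,-2]]) - -2·det([[-2,0],[1,-2]]) + 1·det([[-2,0],[1,0]])
    = 2·(0·-2 - 0·0) - -2·(-2·-2 - 0·1) + 1·(-2·0 - 0·1)
    = 2·0 - -2·4 + 1·0
    = 0 + 8 + 0 = 8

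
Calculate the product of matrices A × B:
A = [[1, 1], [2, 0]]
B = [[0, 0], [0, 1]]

Matrix multiplication:
C[0][0] = 1×0 + 1×0 = 0
C[0][1] = 1×0 + 1×1 = 1
C[1][0] = 2×0 + 0×0 = 0
C[1][1] = 2×0 + 0×1 = 0
Result: [[0, 1], [0, 0]]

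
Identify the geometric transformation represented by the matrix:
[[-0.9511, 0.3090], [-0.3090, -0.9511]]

This matrix represents: rotation by 198° counterclockwise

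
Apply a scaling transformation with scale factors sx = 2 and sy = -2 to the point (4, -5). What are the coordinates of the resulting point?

Scaling matrix:
[[2, 0], [0, -2]]
Result: (4 × 2, -5 × -2) = (8, 10)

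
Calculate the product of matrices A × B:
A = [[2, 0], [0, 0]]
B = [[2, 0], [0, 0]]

Matrix multiplication:
C[0][0] = 2×2 + 0×0 = 4
C[0][1] = 2×0 + 0×0 = 0
C[1][0] = 0×2 + 0×0 = 0
C[1][1] = 0×0 + 0×0 = 0
Result: [[4, 0], [0, 0]]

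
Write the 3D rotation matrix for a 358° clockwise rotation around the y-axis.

Rotation matrix for clockwise 358° around y-axis:
A clockwise rotation by 358° is a counterclockwise rotation by -358°.
cos(-358°) = 0.9994, sin(-358°) = 0.0349
Result: [[0.9994, 0, 0.0349], [0, 1, 0], [-0.0349, 0, 0.9994]]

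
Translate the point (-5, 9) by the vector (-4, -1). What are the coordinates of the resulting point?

Translation by (-4, -1) (homogeneous matrix [[1, 0, -4], [0, 1, -1], [0, 0, 1]]):
x' = -5 + -4 = -9
y' = 9 + -1 = 8
Result: (-9, 8)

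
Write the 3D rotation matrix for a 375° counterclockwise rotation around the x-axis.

Rotation matrix for counterclockwise 375° around x-axis:
cos(375°) = 0.9659, sin(375°) = 0.2588
Result: [[1, 0, 0], [0, 0.9659, -0.2588], [0, 0.2588, 0.9659]]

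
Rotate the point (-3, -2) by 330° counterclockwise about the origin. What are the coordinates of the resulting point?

Rotation matrix for 330°: [[cos 330°, -sin 330°], [sin 330°, cos 330°]] ≈ [[0.866025, 0.500000], [-0.500000, 0.866025]]
[[0.866025, 0.500000], [-0.500000, 0.866025]] × [-3, -2]ᵀ ≈ [-3.5981, -0.2321]ᵀ
Result: (-3.5981, -0.2321)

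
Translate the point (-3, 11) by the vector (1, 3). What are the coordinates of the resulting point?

Translation by (1, 3) (homogeneous matrix [[1, 0, 1], [0, 1, 3], [0, 0, 1]]):
x' = -3 + 1 = -2
y' = 11 + 3 = 14
Result: (-2, 14)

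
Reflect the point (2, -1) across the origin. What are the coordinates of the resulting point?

Reflection across origin: (2, -1) → (-2, 1)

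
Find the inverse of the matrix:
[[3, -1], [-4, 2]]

For [[a,b],[c,d]], inverse = (1/det)·[[d,-b],[-c,a]]
det = (3)(2) - (-1)(-4) = 6 - 4 = 2
Inverse = (1/2)·[[2, 1], [4, 3]]
= [[1, 1/2], [2, 3/2]]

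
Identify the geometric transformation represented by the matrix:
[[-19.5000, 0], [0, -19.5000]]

This matrix represents: uniform scaling by factor -19.5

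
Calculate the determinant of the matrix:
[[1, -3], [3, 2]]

For a 2×2 matrix [[a, b], [c, d]], det = ad - bc
det = (1)(2) - (-3)(3) = 2 - -9 = 11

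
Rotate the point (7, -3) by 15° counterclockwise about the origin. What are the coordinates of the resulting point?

Rotation matrix for 15°: [[cos 15°, -sin 15°], [sin 15°, cos 15°]] ≈ [[0.965926, -0.258819], [0.258819, 0.965926]]
[[0.965926, -0.258819], [0.258819, 0.965926]] × [7, -3]ᵀ ≈ [7.5379, -1.0860]ᵀ
Result: (7.5379, -1.0860)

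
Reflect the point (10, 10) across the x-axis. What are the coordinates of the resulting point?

Reflection across x-axis: (10, 10) → (10, -10)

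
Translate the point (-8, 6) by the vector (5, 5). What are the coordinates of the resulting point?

Translation by (5, 5) (homogeneous matrix [[1, 0, 5], [0, 1, 5], [0, 0, 1]]):
x' = -8 + 5 = -3
y' = 6 + 5 = 11
Result: (-3, 11)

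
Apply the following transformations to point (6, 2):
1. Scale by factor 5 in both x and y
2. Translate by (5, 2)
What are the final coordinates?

Step 1: Scale (6, 2) by 5 → (30, 10)
Step 2: Translate by (5, 2) → (35, 12)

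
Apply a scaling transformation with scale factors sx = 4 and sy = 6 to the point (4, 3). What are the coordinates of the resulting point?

Scaling matrix:
[[4, 0], [0, 6]]
Result: (4 × 4, 3 × 6) = (16, 18)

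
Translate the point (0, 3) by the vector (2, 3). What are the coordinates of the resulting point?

Translation by (2, 3) (homogeneous matrix [[1, 0, 2], [0, 1, 3], [0, 0, 1]]):
x' = 0 + 2 = 2
y' = 3 + 3 = 6
Result: (2, 6)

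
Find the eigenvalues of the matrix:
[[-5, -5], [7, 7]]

Characteristic equation: det(A - λI) = 0
λ² - (trace)λ + (det) = 0
trace = -5 + 7 = 2, det = (-5)(7) - (-5)(7) = 0
λ² - (2)λ + (0) = 0
λ = (2 ± √((2)² - 4·(0))) / 2 = (2 ± √4) / 2
Solving: λ = 0, 2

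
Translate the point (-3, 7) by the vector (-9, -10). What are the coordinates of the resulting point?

Translation by (-9, -10) (homogeneous matrix [[1, 0, -9], [0, 1, -10], [0, 0, 1]]):
x' = -3 + -9 = -12
y' = 7 + -10 = -3
Result: (-12, -3)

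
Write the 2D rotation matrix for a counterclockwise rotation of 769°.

Rotation matrix formula: [[cos θ, -sin θ], [sin θ, cos θ]]
For θ = 769°:
cos(769°) = 0.6561
sin(769°) = 0.7547
Result: [[0.6561, -0.7547], [0.7547, 0.6561]]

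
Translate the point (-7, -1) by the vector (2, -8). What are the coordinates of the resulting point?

Translation by (2, -8) (homogeneous matrix [[1, 0, 2], [0, 1, -8], [0, 0, 1]]):
x' = -7 + 2 = -5
y' = -1 + -8 = -9
Result: (-5, -9)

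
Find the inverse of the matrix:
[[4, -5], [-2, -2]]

For [[a,b],[c,d]], inverse = (1/det)·[[d,-b],[-c,a]]
det = (4)(-2) - (-5)(-2) = -8 - 10 = -18
Inverse = (1/-18)·[[-2, 5], [2, 4]]
= [[1/9, -5/18], [-1/9, -2/9]]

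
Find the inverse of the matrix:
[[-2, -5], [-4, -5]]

For [[a,b],[c,d]], inverse = (1/det)·[[d,-b],[-c,a]]
det = (-2)(-5) - (-5)(-4) = 10 - 20 = -10
Inverse = (1/-10)·[[-5, 5], [4, -2]]
= [[1/2, -1/2], [-2/5, 1/5]]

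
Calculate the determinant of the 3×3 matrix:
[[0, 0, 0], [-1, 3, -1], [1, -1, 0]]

Expansion along first row:
det = 0·det([[3,-1],[-1,0]]) - 0·det([[-1,-1],[1,0]]) + 0·det([[-1,3],[1,-1]])
    = 0·(3·0 - -1·-1) - 0·(-1·0 - -1·1) + 0·(-1·-1 - 3·1)
    = 0·-1 - 0·1 + 0·-2
    = 0 + 0 + 0 = 0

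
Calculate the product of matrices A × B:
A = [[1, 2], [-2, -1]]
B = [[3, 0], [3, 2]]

Matrix multiplication:
C[0][0] = 1×3 + 2×3 = 9
C[0][1] = 1×0 + 2×2 = 4
C[1][0] = -2×3 + -1×3 = -9
C[1][1] = -2×0 + -1×2 = -2
Result: [[9, 4], [-9, -2]]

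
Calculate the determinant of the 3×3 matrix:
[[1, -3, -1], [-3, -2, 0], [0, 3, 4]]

Expansion along first row:
det = 1·det([[-2,0],[3,4]]) - -3·det([[-3,0],[0,4]]) + -1·det([[-3,-2],[0,3]])
    = 1·(-2·4 - 0·3) - -3·(-3·4 - 0·0) + -1·(-3·3 - -2·0)
    = 1·-8 - -3·-12 + -1·-9
    = -8 + -36 + 9 = -35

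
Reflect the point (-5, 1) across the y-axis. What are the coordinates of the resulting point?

Reflection across y-axis: (-5, 1) → (5, 1)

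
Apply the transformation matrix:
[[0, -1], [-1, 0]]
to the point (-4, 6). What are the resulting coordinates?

Matrix multiplication:
[[0, -1], [-1, 0]] × [-4, 6]ᵀ
= [(0)(-4) + (-1)(6), (-1)(-4) + (0)(6)]ᵀ
= [-6, 4]ᵀ
Result: (-6, 4)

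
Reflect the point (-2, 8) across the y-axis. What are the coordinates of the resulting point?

Reflection across y-axis: (-2, 8) → (2, 8)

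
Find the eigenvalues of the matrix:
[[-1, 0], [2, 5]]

Characteristic equation: det(A - λI) = 0
λ² - (trace)λ + (det) = 0
trace = -1 + 5 = 4, det = (-1)(5) - (0)(2) = -5
λ² - (4)λ + (-5) = 0
λ = (4 ± √((4)² - 4·(-5))) / 2 = (4 ± √36) / 2
Solving: λ = -1, 5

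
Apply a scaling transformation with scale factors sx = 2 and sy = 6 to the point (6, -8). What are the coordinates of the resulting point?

Scaling matrix:
[[2, 0], [0, 6]]
Result: (6 × 2, -8 × 6) = (12, -48)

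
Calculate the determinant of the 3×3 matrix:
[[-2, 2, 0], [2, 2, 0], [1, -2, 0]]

Expansion along first row:
det = -2·det([[2,0],[-2,0]]) - 2·det([[2,0],[1,0]]) + 0·det([[2,2],[1,-2]])
    = -2·(2·0 - 0·-2) - 2·(2·0 - 0·1) + 0·(2·-2 - 2·1)
    = -2·0 - 2·0 + 0·-6
    = 0 + 0 + 0 = 0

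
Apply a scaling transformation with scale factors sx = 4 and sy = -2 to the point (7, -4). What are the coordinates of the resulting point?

Scaling matrix:
[[4, 0], [0, -2]]
Result: (7 × 4, -4 × -2) = (28, 8)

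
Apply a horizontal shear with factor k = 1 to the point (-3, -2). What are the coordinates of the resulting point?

Shear matrix for horizontal shear with factor k = 1:
[[1, 1], [0, 1]]
Result: (-3, -2) → (-5, -2)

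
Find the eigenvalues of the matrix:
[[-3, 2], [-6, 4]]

Characteristic equation: det(A - λI) = 0
λ² - (trace)λ + (det) = 0
trace = -3 + 4 = 1, det = (-3)(4) - (2)(-6) = 0
λ² - (1)λ + (0) = 0
λ = (1 ± √((1)² - 4·(0))) / 2 = (1 ± √1) / 2
Solving: λ = 0, 1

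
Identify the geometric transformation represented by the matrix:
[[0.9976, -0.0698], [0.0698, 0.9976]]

This matrix represents: rotation by 4° counterclockwise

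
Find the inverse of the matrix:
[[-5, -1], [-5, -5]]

For [[a,b],[c,d]], inverse = (1/det)·[[d,-b],[-c,a]]
det = (-5)(-5) - (-1)(-5) = 25 - 5 = 20
Inverse = (1/20)·[[-5, 1], [5, -5]]
= [[-1/4, 1/20], [1/4, -1/4]]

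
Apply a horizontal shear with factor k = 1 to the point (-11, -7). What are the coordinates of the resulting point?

Shear matrix for horizontal shear with factor k = 1:
[[1, 1], [0, 1]]
Result: (-11, -7) → (-18, -7)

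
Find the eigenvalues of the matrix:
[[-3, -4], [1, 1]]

Characteristic equation: det(A - λI) = 0
λ² - (trace)λ + (det) = 0
trace = -3 + 1 = -2, det = (-3)(1) - (-4)(1) = 1
λ² - (-2)λ + (1) = 0
λ = (-2 ± √((-2)² - 4·(1))) / 2 = (-2 ± √0) / 2
Solving: λ = -1, -1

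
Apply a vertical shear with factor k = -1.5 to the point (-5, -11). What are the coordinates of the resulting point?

Shear matrix for vertical shear with factor k = -1.5:
[[1, 0], [-1.50, 1]]
Result: (-5, -11) → (-5, -3.5)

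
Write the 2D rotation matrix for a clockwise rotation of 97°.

Rotation matrix formula: [[cos θ, -sin θ], [sin θ, cos θ]]
A clockwise rotation by 97° is equivalent to a counterclockwise rotation by -97°.
For θ = -97°:
cos(-97°) = -0.1219
sin(-97°) = -0.9925
Result: [[-0.1219, 0.9925], [-0.9925, -0.1219]]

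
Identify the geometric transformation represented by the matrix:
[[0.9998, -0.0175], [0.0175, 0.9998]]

This matrix represents: rotation by 1° counterclockwise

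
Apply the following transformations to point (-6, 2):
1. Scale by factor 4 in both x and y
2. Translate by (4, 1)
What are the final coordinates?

Step 1: Scale (-6, 2) by 4 → (-24, 8)
Step 2: Translate by (4, 1) → (-20, 9)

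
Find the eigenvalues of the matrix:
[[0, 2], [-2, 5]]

Characteristic equation: det(A - λI) = 0
λ² - (trace)λ + (det) = 0
trace = 0 + 5 = 5, det = (0)(5) - (2)(-2) = 4
λ² - (5)λ + (4) = 0
λ = (5 ± √((5)² - 4·(4))) / 2 = (5 ± √9) / 2
Solving: λ = 1, 4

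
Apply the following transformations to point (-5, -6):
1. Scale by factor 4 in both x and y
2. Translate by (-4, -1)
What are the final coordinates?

Step 1: Scale (-5, -6) by 4 → (-20, -24)
Step 2: Translate by (-4, -1) → (-24, -25)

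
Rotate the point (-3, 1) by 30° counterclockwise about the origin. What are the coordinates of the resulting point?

Rotation matrix for 30°: [[cos 30°, -sin 30°], [sin 30°, cos 30°]] ≈ [[0.866025, -0.500000], [0.500000, 0.866025]]
[[0.866025, -0.500000], [0.500000, 0.866025]] × [-3, 1]ᵀ ≈ [-3.0981, -0.6340]ᵀ
Result: (-3.0981, -0.6340)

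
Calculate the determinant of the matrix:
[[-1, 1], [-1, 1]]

For a 2×2 matrix [[a, b], [c, d]], det = ad - bc
det = (-1)(1) - (1)(-1) = -1 - -1 = 0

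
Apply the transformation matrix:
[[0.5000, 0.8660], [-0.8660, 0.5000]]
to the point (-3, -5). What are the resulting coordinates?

Matrix multiplication:
[[0.5000, 0.8660], [-0.8660, 0.5000]] × [-3, -5]ᵀ
= [(0.5000)(-3) + (0.8660)(-5), (-0.8660)(-3) + (0.5000)(-5)]ᵀ
= [-5.8300, 0.0980]ᵀ
Result: (-5.8300, 0.0980)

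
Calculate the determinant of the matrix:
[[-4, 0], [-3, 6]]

For a 2×2 matrix [[a, b], [c, d]], det = ad - bc
det = (-4)(6) - (0)(-3) = -24 - 0 = -24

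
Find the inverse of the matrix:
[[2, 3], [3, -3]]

For [[a,b],[c,d]], inverse = (1/det)·[[d,-b],[-c,a]]
det = (2)(-3) - (3)(3) = -6 - 9 = -15
Inverse = (1/-15)·[[-3, -3], [-3, 2]]
= [[1/5, 1/5], [1/5, -2/15]]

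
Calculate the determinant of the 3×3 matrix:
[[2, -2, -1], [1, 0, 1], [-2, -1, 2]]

Expansion along first row:
det = 2·det([[0,1],[-1,2]]) - -2·det([[1,1],[-2,2]]) + -1·det([[1,0],[-2,-1]])
    = 2·(0·2 - 1·-1) - -2·(1·2 - 1·-2) + -1·(1·-1 - 0·-2)
    = 2·1 - -2·4 + -1·-1
    = 2 + 8 + 1 = 11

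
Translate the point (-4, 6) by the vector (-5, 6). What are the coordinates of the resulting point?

Translation by (-5, 6) (homogeneous matrix [[1, 0, -5], [0, 1, 6], [0, 0, 1]]):
x' = -4 + -5 = -9
y' = 6 + 6 = 12
Result: (-9, 12)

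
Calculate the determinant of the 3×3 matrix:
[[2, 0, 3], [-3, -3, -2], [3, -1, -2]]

Expansion along first row:
det = 2·det([[-3,-2],[-1,-2]]) - 0·det([[-3,-2],[3,-2]]) + 3·det([[-3,-3],[3,-1]])
    = 2·(-3·-2 - -2·-1) - 0·(-3·-2 - -2·3) + 3·(-3·-1 - -3·3)
    = 2·4 - 0·12 + 3·12
    = 8 + 0 + 36 = 44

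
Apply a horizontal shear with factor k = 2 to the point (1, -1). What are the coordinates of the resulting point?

Shear matrix for horizontal shear with factor k = 2:
[[1, 2], [0, 1]]
Result: (1, -1) → (-1, -1)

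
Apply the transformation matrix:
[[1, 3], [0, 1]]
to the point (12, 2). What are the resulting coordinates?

Matrix multiplication:
[[1, 3], [0, 1]] × [12, 2]ᵀ
= [(1)(12) + (3)(2), (0)(12) + (1)(2)]ᵀ
= [18, 2]ᵀ
Result: (18, 2)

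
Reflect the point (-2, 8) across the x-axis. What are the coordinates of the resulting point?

Reflection across x-axis: (-2, 8) → (-2, -8)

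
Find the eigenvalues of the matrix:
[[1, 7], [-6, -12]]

Characteristic equation: det(A - λI) = 0
λ² - (trace)λ + (det) = 0
trace = 1 + -12 = -11, det = (1)(-12) - (7)(-6) = 30
λ² - (-11)λ + (30) = 0
λ = (-11 ± √((-11)² - 4·(30))) / 2 = (-11 ± √1) / 2
Solving: λ = -6, -5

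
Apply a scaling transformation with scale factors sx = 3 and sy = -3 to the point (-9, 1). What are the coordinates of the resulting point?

Scaling matrix:
[[3, 0], [0, -3]]
Result: (-9 × 3, 1 × -3) = (-27, -3)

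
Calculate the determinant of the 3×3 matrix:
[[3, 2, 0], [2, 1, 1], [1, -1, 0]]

Expansion along first row:
det = 3·det([[1,1],[-1,0]]) - 2·det([[2,1],[1,0]]) + 0·det([[2,1],[1,-1]])
    = 3·(1·0 - 1·-1) - 2·(2·0 - 1·1) + 0·(2·-1 - 1·1)
    = 3·1 - 2·-1 + 0·-3
    = 3 + 2 + 0 = 5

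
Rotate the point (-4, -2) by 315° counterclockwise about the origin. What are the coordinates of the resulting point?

Rotation matrix for 315°: [[cos 315°, -sin 315°], [sin 315°, cos 315°]] ≈ [[0.707107, 0.707107], [-0.707107, 0.707107]]
[[0.707107, 0.707107], [-0.707107, 0.707107]] × [-4, -2]ᵀ ≈ [-4.2426, 1.4142]ᵀ
Result: (-4.2426, 1.4142)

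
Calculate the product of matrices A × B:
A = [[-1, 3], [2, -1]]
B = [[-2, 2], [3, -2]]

Matrix multiplication:
C[0][0] = -1×-2 + 3×3 = 11
C[0][1] = -1×2 + 3×-2 = -8
C[1][0] = 2×-2 + -1×3 = -7
C[1][1] = 2×2 + -1×-2 = 6
Result: [[11, -8], [-7, 6]]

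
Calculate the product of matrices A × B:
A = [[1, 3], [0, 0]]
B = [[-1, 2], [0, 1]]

Matrix multiplication:
C[0][0] = 1×-1 + 3×0 = -1
C[0][1] = 1×2 + 3×1 = 5
C[1][0] = 0×-1 + 0×0 = 0
C[1][1] = 0×2 + 0×1 = 0
Result: [[-1, 5], [0, 0]]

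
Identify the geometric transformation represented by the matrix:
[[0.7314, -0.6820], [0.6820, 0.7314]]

This matrix represents: rotation by 43° counterclockwise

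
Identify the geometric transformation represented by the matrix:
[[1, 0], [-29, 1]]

This matrix represents: vertical shear with factor -29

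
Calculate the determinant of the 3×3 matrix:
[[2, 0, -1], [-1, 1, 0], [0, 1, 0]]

Expansion along first row:
det = 2·det([[1,0],[1,0]]) - 0·det([[-1,0],[0,0]]) + -1·det([[-1,1],[0,1]])
    = 2·(1·0 - 0·1) - 0·(-1·0 - 0·0) + -1·(-1·1 - 1·0)
    = 2·0 - 0·0 + -1·-1
    = 0 + 0 + 1 = 1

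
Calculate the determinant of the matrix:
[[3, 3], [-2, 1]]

For a 2×2 matrix [[a, b], [c, d]], det = ad - bc
det = (3)(1) - (3)(-2) = 3 - -6 = 9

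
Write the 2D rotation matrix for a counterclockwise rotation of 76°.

Rotation matrix formula: [[cos θ, -sin θ], [sin θ, cos θ]]
For θ = 76°:
cos(76°) = 0.2419
sin(76°) = 0.9703
Result: [[0.2419, -0.9703], [0.9703, 0.2419]]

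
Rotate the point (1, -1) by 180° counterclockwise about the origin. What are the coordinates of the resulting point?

Rotation matrix for 180°: [[cos 180°, -sin 180°], [sin 180°, cos 180°]] = [[-1, 0], [0, -1]]
[[-1, 0], [0, -1]] × [1, -1]ᵀ = [-1, 1]ᵀ
Result: (-1, 1)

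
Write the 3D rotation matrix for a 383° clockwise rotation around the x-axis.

Rotation matrix for clockwise 383° around x-axis:
A clockwise rotation by 383° is a counterclockwise rotation by -383°.
cos(-383°) = 0.9205, sin(-383°) = -0.3907
Result: [[1, 0, 0], [0, 0.9205, 0.3907], [0, -0.3907, 0.9205]]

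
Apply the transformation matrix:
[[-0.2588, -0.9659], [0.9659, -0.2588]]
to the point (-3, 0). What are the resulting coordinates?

Matrix multiplication:
[[-0.2588, -0.9659], [0.9659, -0.2588]] × [-3, 0]ᵀ
= [(-0.2588)(-3) + (-0.9659)(0), (0.9659)(-3) + (-0.2588)(0)]ᵀ
= [0.7764, -2.8977]ᵀ
Result: (0.7764, -2.8977)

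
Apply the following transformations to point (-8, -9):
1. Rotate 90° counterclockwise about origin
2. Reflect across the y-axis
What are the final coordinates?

Step 1: Rotate 90° → (9, -8)
Step 2: Reflect across y-axis → (-9, -8)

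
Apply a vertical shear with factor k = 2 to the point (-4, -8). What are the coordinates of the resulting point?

Shear matrix for vertical shear with factor k = 2:
[[1, 0], [2, 1]]
Result: (-4, -8) → (-4, -16)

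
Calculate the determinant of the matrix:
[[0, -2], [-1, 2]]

For a 2×2 matrix [[a, b], [c, d]], det = ad - bc
det = (0)(2) - (-2)(-1) = 0 - 2 = -2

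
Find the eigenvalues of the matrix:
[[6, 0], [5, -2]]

Characteristic equation: det(A - λI) = 0
λ² - (trace)λ + (det) = 0
trace = 6 + -2 = 4, det = (6)(-2) - (0)(5) = -12
λ² - (4)λ + (-12) = 0
λ = (4 ± √((4)² - 4·(-12))) / 2 = (4 ± √64) / 2
Solving: λ = -2, 6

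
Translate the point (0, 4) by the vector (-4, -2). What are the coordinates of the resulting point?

Translation by (-4, -2) (homogeneous matrix [[1, 0, -4], [0, 1, -2], [0, 0, 1]]):
x' = 0 + -4 = -4
y' = 4 + -2 = 2
Result: (-4, 2)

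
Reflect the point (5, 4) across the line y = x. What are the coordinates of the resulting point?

Reflection across line y = x: (5, 4) → (4, 5)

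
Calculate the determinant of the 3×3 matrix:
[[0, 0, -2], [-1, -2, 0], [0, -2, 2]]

Expansion along first row:
det = 0·det([[-2,0],[-2,2]]) - 0·det([[-1,0],[0,2]]) + -2·det([[-1,-2],[0,-2]])
    = 0·(-2·2 - 0·-2) - 0·(-1·2 - 0·0) + -2·(-1·-2 - -2·0)
    = 0·-4 - 0·-2 + -2·2
    = 0 + 0 + -4 = -4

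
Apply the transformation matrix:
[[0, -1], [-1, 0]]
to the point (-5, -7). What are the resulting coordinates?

Matrix multiplication:
[[0, -1], [-1, 0]] × [-5, -7]ᵀ
= [(0)(-5) + (-1)(-7), (-1)(-5) + (0)(-7)]ᵀ
= [7, 5]ᵀ
Result: (7, 5)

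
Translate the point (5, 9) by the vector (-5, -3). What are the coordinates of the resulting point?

Translation by (-5, -3) (homogeneous matrix [[1, 0, -5], [0, 1, -3], [0, 0, 1]]):
x' = 5 + -5 = 0
y' = 9 + -3 = 6
Result: (0, 6)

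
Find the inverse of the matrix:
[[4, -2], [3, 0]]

For [[a,b],[c,d]], inverse = (1/det)·[[d,-b],[-c,a]]
det = (4)(0) - (-2)(3) = 0 - -6 = 6
Inverse = (1/6)·[[0, 2], [-3, 4]]
= [[0, 1/3], [-1/2, 2/3]]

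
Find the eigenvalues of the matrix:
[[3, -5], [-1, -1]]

Characteristic equation: det(A - λI) = 0
λ² - (trace)λ + (det) = 0
trace = 3 + -1 = 2, det = (3)(-1) - (-5)(-1) = -8
λ² - (2)λ + (-8) = 0
λ = (2 ± √((2)² - 4·(-8))) / 2 = (2 ± √36) / 2
Solving: λ = -2, 4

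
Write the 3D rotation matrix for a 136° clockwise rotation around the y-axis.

Rotation matrix for clockwise 136° around y-axis:
A clockwise rotation by 136° is a counterclockwise rotation by -136°.
cos(-136°) = -0.7193, sin(-136°) = -0.6947
Result: [[-0.7193, 0, -0.6947], [0, 1, 0], [0.6947, 0, -0.7193]]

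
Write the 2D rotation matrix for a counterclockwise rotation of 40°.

Rotation matrix formula: [[cos θ, -sin θ], [sin θ, cos θ]]
For θ = 40°:
cos(40°) = 0.7660
sin(40°) = 0.6428
Result: [[0.7660, -0.6428], [0.6428, 0.7660]]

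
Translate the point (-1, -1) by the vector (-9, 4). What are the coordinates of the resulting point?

Translation by (-9, 4) (homogeneous matrix [[1, 0, -9], [0, 1, 4], [0, 0, 1]]):
x' = -1 + -9 = -10
y' = -1 + 4 = 3
Result: (-10, 3)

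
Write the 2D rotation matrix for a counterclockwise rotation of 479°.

Rotation matrix formula: [[cos θ, -sin θ], [sin θ, cos θ]]
For θ = 479°:
cos(479°) = -0.4848
sin(479°) = 0.8746
Result: [[-0.4848, -0.8746], [0.8746, -0.4848]]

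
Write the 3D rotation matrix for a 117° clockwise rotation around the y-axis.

Rotation matrix for clockwise 117° around y-axis:
A clockwise rotation by 117° is a counterclockwise rotation by -117°.
cos(-117°) = -0.4540, sin(-117°) = -0.8910
Result: [[-0.4540, 0, -0.8910], [0, 1, 0], [0.8910, 0, -0.4540]]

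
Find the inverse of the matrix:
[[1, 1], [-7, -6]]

For [[a,b],[c,d]], inverse = (1/det)·[[d,-b],[-c,a]]
det = (1)(-6) - (1)(-7) = -6 - -7 = 1
Inverse = [[-6, -1], [7, 1]]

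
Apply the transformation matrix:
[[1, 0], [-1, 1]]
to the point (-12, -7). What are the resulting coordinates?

Matrix multiplication:
[[1, 0], [-1, 1]] × [-12, -7]ᵀ
= [(1)(-12) + (0)(-7), (-1)(-12) + (1)(-7)]ᵀ
= [-12, 5]ᵀ
Result: (-12, 5)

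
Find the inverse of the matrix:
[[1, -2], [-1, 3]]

For [[a,b],[c,d]], inverse = (1/det)·[[d,-b],[-c,a]]
det = (1)(3) - (-2)(-1) = 3 - 2 = 1
Inverse = [[3, 2], [1, 1]]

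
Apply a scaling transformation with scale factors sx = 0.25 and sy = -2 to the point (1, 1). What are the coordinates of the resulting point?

Scaling matrix:
[[0.25, 0], [0, -2]]
Result: (1 × 0.25, 1 × -2) = (0.25, -2)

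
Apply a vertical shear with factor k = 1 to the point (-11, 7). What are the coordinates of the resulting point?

Shear matrix for vertical shear with factor k = 1:
[[1, 0], [1, 1]]
Result: (-11, 7) → (-11, -4)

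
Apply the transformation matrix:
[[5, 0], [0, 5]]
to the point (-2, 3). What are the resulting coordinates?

Matrix multiplication:
[[5, 0], [0, 5]] × [-2, 3]ᵀ
= [(5)(-2) + (0)(3), (0)(-2) + (5)(3)]ᵀ
= [-10, 15]ᵀ
Result: (-10, 15)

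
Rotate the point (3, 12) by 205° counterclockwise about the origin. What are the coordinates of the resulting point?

Rotation matrix for 205°: [[cos 205°, -sin 205°], [sin 205°, cos 205°]] ≈ [[-0.906308, 0.422618], [-0.422618, -0.906308]]
[[-0.906308, 0.422618], [-0.422618, -0.906308]] × [3, 12]ᵀ ≈ [2.3525, -12.1435]ᵀ
Result: (2.3525, -12.1435)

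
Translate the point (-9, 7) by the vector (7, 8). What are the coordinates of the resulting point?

Translation by (7, 8) (homogeneous matrix [[1, 0, 7], [0, 1, 8], [0, 0, 1]]):
x' = -9 + 7 = -2
y' = 7 + 8 = 15
Result: (-2, 15)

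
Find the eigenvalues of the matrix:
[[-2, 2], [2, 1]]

Characteristic equation: det(A - λI) = 0
λ² - (trace)λ + (det) = 0
trace = -2 + 1 = -1, det = (-2)(1) - (2)(2) = -6
λ² - (-1)λ + (-6) = 0
λ = (-1 ± √((-1)² - 4·(-6))) / 2 = (-1 ± √25) / 2
Solving: λ = -3, 2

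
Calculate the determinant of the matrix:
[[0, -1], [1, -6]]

For a 2×2 matrix [[a, b], [c, d]], det = ad - bc
det = (0)(-6) - (-1)(1) = 0 - -1 = 1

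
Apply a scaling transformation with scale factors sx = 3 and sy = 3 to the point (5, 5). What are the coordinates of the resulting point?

Scaling matrix:
[[3, 0], [0, 3]]
Result: (5 × 3, 5 × 3) = (15, 15)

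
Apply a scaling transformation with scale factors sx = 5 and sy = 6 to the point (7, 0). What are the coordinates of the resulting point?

Scaling matrix:
[[5, 0], [0, 6]]
Result: (7 × 5, 0 × 6) = (35, 0)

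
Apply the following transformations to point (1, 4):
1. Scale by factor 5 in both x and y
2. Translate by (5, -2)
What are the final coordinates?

Step 1: Scale (1, 4) by 5 → (5, 20)
Step 2: Translate by (5, -2) → (10, 18)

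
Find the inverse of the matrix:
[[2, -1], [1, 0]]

For [[a,b],[c,d]], inverse = (1/det)·[[d,-b],[-c,a]]
det = (2)(0) - (-1)(1) = 0 - -1 = 1
Inverse = [[0, 1], [-1, 2]]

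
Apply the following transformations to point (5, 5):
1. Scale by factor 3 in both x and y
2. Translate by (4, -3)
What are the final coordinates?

Step 1: Scale (5, 5) by 3 → (15, 15)
Step 2: Translate by (4, -3) → (19, 12)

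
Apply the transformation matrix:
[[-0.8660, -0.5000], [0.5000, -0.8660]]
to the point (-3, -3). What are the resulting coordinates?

Matrix multiplication:
[[-0.8660, -0.5000], [0.5000, -0.8660]] × [-3, -3]ᵀ
= [(-0.8660)(-3) + (-0.5000)(-3), (0.5000)(-3) + (-0.8660)(-3)]ᵀ
= [4.0980, 1.0980]ᵀ
Result: (4.0980, 1.0980)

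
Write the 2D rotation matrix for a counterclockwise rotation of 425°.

Rotation matrix formula: [[cos θ, -sin θ], [sin θ, cos θ]]
For θ = 425°:
cos(425°) = 0.4226
sin(425°) = 0.9063
Result: [[0.4226, -0.9063], [0.9063, 0.4226]]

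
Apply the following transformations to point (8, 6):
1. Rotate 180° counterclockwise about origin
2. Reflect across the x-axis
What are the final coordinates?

Step 1: Rotate 180° → (-8, -6)
Step 2: Reflect across x-axis → (-8, 6)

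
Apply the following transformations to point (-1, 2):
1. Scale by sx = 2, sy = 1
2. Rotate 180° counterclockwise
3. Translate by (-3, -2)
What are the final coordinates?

Step 1: Scale → (-2, 2)
Step 2: Rotate 180° → (2, -2)
Step 3: Translate → (-1, -4)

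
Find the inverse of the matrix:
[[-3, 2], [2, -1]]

For [[a,b],[c,d]], inverse = (1/det)·[[d,-b],[-c,a]]
det = (-3)(-1) - (2)(2) = 3 - 4 = -1
Inverse = (1/-1)·[[-1, -2], [-2, -3]]
= [[1, 2], [2, 3]]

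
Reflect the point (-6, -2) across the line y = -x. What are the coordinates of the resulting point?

Reflection across line y = -x: (-6, -2) → (2, 6)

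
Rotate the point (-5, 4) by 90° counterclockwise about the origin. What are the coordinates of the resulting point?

Rotation matrix for 90°: [[cos 90°, -sin 90°], [sin 90°, cos 90°]] = [[0, -1], [1, 0]]
[[0, -1], [1, 0]] × [-5, 4]ᵀ = [-4, -5]ᵀ
Result: (-4, -5)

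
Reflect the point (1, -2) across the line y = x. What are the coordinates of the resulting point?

Reflection across line y = x: (1, -2) → (-2, 1)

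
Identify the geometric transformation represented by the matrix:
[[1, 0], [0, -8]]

This matrix represents: non-uniform scaling by sx = 1, sy = -8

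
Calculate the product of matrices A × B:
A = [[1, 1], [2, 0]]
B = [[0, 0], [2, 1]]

Matrix multiplication:
C[0][0] = 1×0 + 1×2 = 2
C[0][1] = 1×0 + 1×1 = 1
C[1][0] = 2×0 + 0×2 = 0
C[1][1] = 2×0 + 0×1 = 0
Result: [[2, 1], [0, 0]]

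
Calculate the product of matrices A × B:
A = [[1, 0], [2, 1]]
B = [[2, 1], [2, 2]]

Matrix multiplication:
C[0][0] = 1×2 + 0×2 = 2
C[0][1] = 1×1 + 0×2 = 1
C[1][0] = 2×2 + 1×2 = 6
C[1][1] = 2×1 + 1×2 = 4
Result: [[2, 1], [6, 4]]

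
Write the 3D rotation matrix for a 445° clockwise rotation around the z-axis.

Rotation matrix for clockwise 445° around z-axis:
A clockwise rotation by 445° is a counterclockwise rotation by -445°.
cos(-445°) = 0.0872, sin(-445°) = -0.9962
Result: [[0.0872, 0.9962, 0], [-0.9962, 0.0872, 0], [0, 0, 1]]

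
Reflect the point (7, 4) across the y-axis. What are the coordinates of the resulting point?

Reflection across y-axis: (7, 4) → (-7, 4)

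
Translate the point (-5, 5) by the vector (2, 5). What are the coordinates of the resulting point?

Translation by (2, 5) (homogeneous matrix [[1, 0, 2], [0, 1, 5], [0, 0, 1]]):
x' = -5 + 2 = -3
y' = 5 + 5 = 10
Result: (-3, 10)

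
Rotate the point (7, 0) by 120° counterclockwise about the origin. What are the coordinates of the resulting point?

Rotation matrix for 120°: [[cos 120°, -sin 120°], [sin 120°, cos 120°]] ≈ [[-0.500000, -0.866025], [0.866025, -0.500000]]
[[-0.500000, -0.866025], [0.866025, -0.500000]] × [7, 0]ᵀ ≈ [-3.5000, 6.0622]ᵀ
Result: (-3.5000, 6.0622)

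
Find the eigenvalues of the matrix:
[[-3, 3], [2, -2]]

Characteristic equation: det(A - λI) = 0
λ² - (trace)λ + (det) = 0
trace = -3 + -2 = -5, det = (-3)(-2) - (3)(2) = 0
λ² - (-5)λ + (0) = 0
λ = (-5 ± √((-5)² - 4·(0))) / 2 = (-5 ± √25) / 2
Solving: λ = -5, 0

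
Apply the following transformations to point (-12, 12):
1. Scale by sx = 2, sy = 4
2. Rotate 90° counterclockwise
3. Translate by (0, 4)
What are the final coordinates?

Step 1: Scale → (-24, 48)
Step 2: Rotate 90° → (-48, -24)
Step 3: Translate → (-48, -20)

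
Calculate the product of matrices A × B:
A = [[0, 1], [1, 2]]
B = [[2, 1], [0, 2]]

Matrix multiplication:
C[0][0] = 0×2 + 1×0 = 0
C[0][1] = 0×1 + 1×2 = 2
C[1][0] = 1×2 + 2×0 = 2
C[1][1] = 1×1 + 2×2 = 5
Result: [[0, 2], [2, 5]]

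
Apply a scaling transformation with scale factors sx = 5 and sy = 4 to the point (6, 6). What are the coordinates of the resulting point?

Scaling matrix:
[[5, 0], [0, 4]]
Result: (6 × 5, 6 × 4) = (30, 24)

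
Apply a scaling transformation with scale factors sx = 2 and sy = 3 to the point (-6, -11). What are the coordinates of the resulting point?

Scaling matrix:
[[2, 0], [0, 3]]
Result: (-6 × 2, -11 × 3) = (-12, -33)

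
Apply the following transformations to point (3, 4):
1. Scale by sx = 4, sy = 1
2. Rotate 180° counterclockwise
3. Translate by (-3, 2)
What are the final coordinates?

Step 1: Scale → (12, 4)
Step 2: Rotate 180° → (-12, -4)
Step 3: Translate → (-15, -2)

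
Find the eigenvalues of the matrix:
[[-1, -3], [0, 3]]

Characteristic equation: det(A - λI) = 0
λ² - (trace)λ + (det) = 0
trace = -1 + 3 = 2, det = (-1)(3) - (-3)(0) = -3
λ² - (2)λ + (-3) = 0
λ = (2 ± √((2)² - 4·(-3))) / 2 = (2 ± √16) / 2
Solving: λ = -1, 3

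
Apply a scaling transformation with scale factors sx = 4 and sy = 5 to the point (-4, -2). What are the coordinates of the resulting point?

Scaling matrix:
[[4, 0], [0, 5]]
Result: (-4 × 4, -2 × 5) = (-16, -10)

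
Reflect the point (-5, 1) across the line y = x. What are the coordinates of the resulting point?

Reflection across line y = x: (-5, 1) → (1, -5)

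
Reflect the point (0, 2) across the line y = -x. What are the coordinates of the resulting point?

Reflection across line y = -x: (0, 2) → (-2, 0)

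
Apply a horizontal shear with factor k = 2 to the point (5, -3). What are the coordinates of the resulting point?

Shear matrix for horizontal shear with factor k = 2:
[[1, 2], [0, 1]]
Result: (5, -3) → (-1, -3)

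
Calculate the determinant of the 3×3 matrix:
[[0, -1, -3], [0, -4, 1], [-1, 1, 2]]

Expansion along first row:
det = 0·det([[-4,1],[1,2]]) - -1·det([[0,1],[-1,2]]) + -3·det([[0,-4],[-1,1]])
    = 0·(-4·2 - 1·1) - -1·(0·2 - 1·-1) + -3·(0·1 - -4·-1)
    = 0·-9 - -1·1 + -3·-4
    = 0 + 1 + 12 = 13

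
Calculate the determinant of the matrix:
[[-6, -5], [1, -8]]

For a 2×2 matrix [[a, b], [c, d]], det = ad - bc
det = (-6)(-8) - (-5)(1) = 48 - -5 = 53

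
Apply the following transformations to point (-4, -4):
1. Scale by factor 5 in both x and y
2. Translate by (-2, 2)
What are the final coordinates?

Step 1: Scale (-4, -4) by 5 → (-20, -20)
Step 2: Translate by (-2, 2) → (-22, -18)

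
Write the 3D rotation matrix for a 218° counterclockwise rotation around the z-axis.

Rotation matrix for counterclockwise 218° around z-axis:
cos(218°) = -0.7880, sin(218°) = -0.6157
Result: [[-0.7880, 0.6157, 0], [-0.6157, -0.7880, 0], [0, 0, 1]]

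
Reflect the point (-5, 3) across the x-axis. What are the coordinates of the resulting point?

Reflection across x-axis: (-5, 3) → (-5, -3)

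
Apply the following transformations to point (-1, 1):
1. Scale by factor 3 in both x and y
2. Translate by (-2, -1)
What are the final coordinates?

Step 1: Scale (-1, 1) by 3 → (-3, 3)
Step 2: Translate by (-2, -1) → (-5, 2)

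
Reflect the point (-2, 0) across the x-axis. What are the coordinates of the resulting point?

Reflection across x-axis: (-2, 0) → (-2, 0)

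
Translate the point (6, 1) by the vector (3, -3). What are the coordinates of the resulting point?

Translation by (3, -3) (homogeneous matrix [[1, 0, 3], [0, 1, -3], [0, 0, 1]]):
x' = 6 + 3 = 9
y' = 1 + -3 = -2
Result: (9, -2)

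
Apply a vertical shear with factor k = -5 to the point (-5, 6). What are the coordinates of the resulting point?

Shear matrix for vertical shear with factor k = -5:
[[1, 0], [-5, 1]]
Result: (-5, 6) → (-5, 31)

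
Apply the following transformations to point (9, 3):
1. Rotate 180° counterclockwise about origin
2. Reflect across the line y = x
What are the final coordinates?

Step 1: Rotate 180° → (-9, -3)
Step 2: Reflect across line y = x → (-3, -9)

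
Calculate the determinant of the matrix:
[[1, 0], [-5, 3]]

For a 2×2 matrix [[a, b], [c, d]], det = ad - bc
det = (1)(3) - (0)(-5) = 3 - 0 = 3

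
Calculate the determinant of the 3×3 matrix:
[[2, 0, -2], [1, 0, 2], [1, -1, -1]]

Expansion along first row:
det = 2·det([[0,2],[-1,-1]]) - 0·det([[1,2],[1,-1]]) + -2·det([[1,0],[1,-1]])
    = 2·(0·-1 - 2·-1) - 0·(1·-1 - 2·1) + -2·(1·-1 - 0·1)
    = 2·2 - 0·-3 + -2·-1
    = 4 + 0 + 2 = 6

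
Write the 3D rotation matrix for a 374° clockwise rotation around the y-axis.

Rotation matrix for clockwise 374° around y-axis:
A clockwise rotation by 374° is a counterclockwise rotation by -374°.
cos(-374°) = 0.9703, sin(-374°) = -0.2419
Result: [[0.9703, 0, -0.2419], [0, 1, 0], [0.2419, 0, 0.9703]]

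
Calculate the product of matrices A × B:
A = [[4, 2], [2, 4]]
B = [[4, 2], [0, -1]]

Matrix multiplication:
C[0][0] = 4×4 + 2×0 = 16
C[0][1] = 4×2 + 2×-1 = 6
C[1][0] = 2×4 + 4×0 = 8
C[1][1] = 2×2 + 4×-1 = 0
Result: [[16, 6], [8, 0]]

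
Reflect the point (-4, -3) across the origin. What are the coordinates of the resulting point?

Reflection across origin: (-4, -3) → (4, 3)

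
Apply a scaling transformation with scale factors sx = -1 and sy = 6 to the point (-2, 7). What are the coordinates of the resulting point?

Scaling matrix:
[[-1, 0], [0, 6]]
Result: (-2 × -1, 7 × 6) = (2, 42)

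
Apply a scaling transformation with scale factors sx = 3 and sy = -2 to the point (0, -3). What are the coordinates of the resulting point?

Scaling matrix:
[[3, 0], [0, -2]]
Result: (0 × 3, -3 × -2) = (0, 6)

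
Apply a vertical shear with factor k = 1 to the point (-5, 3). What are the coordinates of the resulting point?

Shear matrix for vertical shear with factor k = 1:
[[1, 0], [1, 1]]
Result: (-5, 3) → (-5, -2)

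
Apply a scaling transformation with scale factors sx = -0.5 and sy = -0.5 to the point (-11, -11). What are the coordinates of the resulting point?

Scaling matrix:
[[-0.50, 0], [0, -0.50]]
Result: (-11 × -0.5, -11 × -0.5) = (5.5, 5.5)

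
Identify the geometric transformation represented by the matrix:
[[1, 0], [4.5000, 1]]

This matrix represents: vertical shear with factor 4.5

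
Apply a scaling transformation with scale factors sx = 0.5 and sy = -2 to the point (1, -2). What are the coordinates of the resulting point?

Scaling matrix:
[[0.50, 0], [0, -2]]
Result: (1 × 0.5, -2 × -2) = (0.5, 4)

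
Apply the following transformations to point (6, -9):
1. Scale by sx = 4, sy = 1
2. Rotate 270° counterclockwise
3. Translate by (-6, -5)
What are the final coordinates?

Step 1: Scale → (24, -9)
Step 2: Rotate 270° → (-9, -24)
Step 3: Translate → (-15, -29)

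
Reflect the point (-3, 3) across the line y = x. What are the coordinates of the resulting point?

Reflection across line y = x: (-3, 3) → (3, -3)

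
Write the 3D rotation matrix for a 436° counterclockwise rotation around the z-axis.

Rotation matrix for counterclockwise 436° around z-axis:
cos(436°) = 0.2419, sin(436°) = 0.9703
Result: [[0.2419, -0.9703, 0], [0.9703, 0.2419, 0], [0, 0, 1]]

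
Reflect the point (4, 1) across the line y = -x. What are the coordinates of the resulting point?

Reflection across line y = -x: (4, 1) → (-1, -4)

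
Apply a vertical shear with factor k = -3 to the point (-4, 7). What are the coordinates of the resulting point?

Shear matrix for vertical shear with factor k = -3:
[[1, 0], [-3, 1]]
Result: (-4, 7) → (-4, 19)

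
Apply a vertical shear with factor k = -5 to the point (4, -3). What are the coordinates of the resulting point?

Shear matrix for vertical shear with factor k = -5:
[[1, 0], [-5, 1]]
Result: (4, -3) → (4, -23)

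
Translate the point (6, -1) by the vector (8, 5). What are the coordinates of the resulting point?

Translation by (8, 5) (homogeneous matrix [[1, 0, 8], [0, 1, 5], [0, 0, 1]]):
x' = 6 + 8 = 14
y' = -1 + 5 = 4
Result: (14, 4)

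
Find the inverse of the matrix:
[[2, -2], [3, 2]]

For [[a,b],[c,d]], inverse = (1/det)·[[d,-b],[-c,a]]
det = (2)(2) - (-2)(3) = 4 - -6 = 10
Inverse = (1/10)·[[2, 2], [-3, 2]]
= [[1/5, 1/5], [-3/10, 1/5]]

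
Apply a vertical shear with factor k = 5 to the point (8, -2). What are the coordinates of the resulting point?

Shear matrix for vertical shear with factor k = 5:
[[1, 0], [5, 1]]
Result: (8, -2) → (8, 38)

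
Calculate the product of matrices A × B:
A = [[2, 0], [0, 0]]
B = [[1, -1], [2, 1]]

Matrix multiplication:
C[0][0] = 2×1 + 0×2 = 2
C[0][1] = 2×-1 + 0×1 = -2
C[1][0] = 0×1 + 0×2 = 0
C[1][1] = 0×-1 + 0×1 = 0
Result: [[2, -2], [0, 0]]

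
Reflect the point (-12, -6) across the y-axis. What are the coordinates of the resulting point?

Reflection across y-axis: (-12, -6) → (12, -6)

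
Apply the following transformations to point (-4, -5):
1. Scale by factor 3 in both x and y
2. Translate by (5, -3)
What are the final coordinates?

Step 1: Scale (-4, -5) by 3 → (-12, -15)
Step 2: Translate by (5, -3) → (-7, -18)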